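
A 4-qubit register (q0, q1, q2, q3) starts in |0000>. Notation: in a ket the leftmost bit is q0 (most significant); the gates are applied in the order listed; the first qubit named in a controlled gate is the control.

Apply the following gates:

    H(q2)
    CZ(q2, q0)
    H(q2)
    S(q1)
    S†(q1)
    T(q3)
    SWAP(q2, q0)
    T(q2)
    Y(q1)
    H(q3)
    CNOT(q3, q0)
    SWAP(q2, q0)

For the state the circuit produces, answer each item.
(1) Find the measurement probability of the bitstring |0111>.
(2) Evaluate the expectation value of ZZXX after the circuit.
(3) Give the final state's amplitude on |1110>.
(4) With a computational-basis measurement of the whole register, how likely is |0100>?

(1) A full measurement returns |0111> with probability 1/2. Key observation: steps 4-5 multiply out to the identity, so the circuit reduces to the remaining gates.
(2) In the final state, ZZXX has expectation -1.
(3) The final state's coefficient on |1110> equals 0.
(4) Outcome |0100> occurs with probability 1/2.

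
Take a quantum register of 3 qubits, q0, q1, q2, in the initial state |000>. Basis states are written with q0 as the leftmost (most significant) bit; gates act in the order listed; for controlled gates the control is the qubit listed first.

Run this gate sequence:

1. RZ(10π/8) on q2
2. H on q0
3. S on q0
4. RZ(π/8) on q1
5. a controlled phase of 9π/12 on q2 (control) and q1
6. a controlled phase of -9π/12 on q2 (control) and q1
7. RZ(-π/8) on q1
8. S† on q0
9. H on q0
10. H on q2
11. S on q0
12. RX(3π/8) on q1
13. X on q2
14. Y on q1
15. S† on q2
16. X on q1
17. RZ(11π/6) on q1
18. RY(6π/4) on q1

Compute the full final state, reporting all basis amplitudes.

The final amplitudes are (sin(3*pi/16) - exp(2*I*pi/3)*cos(3*pi/16))*exp(7*I*pi/24)/2 on |000>, -exp(11*I*pi/24)*cos(3*pi/16)/2 - I*exp(7*I*pi/24)*sin(3*pi/16)/2 on |001>, I*exp(11*I*pi/24)*cos(3*pi/16)/2 + exp(7*I*pi/24)*sin(3*pi/16)/2 on |010>, (cos(3*pi/16) - exp(I*pi/3)*sin(3*pi/16))*exp(11*I*pi/24)/2 on |011>, 0 on |100>, 0 on |101>, 0 on |110>, 0 on |111>. Key observation: the block from step 2 through step 9 cancels to the identity and can be dropped.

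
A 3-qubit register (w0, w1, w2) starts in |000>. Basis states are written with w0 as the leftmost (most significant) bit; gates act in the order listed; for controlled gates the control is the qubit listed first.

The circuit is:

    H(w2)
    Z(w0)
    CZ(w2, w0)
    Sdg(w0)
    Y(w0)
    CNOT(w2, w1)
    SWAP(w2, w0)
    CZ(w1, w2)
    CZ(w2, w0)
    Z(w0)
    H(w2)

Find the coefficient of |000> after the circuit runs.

The amplitude on |000> is I/2.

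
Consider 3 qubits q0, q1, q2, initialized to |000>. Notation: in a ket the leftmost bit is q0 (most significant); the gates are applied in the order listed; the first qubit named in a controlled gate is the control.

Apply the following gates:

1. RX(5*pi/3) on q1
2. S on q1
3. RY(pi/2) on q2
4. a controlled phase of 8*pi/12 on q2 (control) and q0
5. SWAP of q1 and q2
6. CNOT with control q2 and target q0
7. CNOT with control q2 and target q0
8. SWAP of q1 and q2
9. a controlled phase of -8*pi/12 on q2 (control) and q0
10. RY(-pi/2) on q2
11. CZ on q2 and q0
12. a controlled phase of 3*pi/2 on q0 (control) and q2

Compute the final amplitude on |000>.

The amplitude on |000> is -sqrt(3)/2. Key observation: the block from step 3 through step 10 cancels to the identity and can be dropped.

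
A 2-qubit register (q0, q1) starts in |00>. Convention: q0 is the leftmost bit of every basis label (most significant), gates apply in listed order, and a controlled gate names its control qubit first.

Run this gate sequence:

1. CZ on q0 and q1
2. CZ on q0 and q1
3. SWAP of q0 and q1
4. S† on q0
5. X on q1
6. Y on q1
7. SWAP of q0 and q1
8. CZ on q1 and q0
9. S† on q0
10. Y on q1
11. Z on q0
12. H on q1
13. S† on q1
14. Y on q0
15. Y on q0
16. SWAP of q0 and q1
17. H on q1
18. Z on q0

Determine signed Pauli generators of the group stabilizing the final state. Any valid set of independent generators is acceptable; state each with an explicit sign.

The stabilizer group can be generated by -YI, +IX, among other valid generating sets.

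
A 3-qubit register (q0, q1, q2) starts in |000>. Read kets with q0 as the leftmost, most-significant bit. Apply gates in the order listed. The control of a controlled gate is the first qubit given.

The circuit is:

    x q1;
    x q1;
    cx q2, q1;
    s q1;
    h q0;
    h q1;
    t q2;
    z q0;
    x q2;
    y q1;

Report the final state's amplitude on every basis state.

The resulting statevector has amplitude 0 on |000>, -I/2 on |001>, 0 on |010>, I/2 on |011>, 0 on |100>, I/2 on |101>, 0 on |110>, -I/2 on |111>. Key observation: steps 1-2 multiply out to the identity, so the circuit reduces to the remaining gates.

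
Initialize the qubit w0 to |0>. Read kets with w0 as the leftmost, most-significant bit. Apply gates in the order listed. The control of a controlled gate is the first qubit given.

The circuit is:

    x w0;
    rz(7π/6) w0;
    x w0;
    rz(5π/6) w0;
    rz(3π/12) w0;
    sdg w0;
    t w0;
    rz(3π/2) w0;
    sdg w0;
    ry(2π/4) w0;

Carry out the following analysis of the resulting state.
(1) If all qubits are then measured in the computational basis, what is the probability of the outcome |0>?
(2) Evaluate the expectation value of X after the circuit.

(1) Outcome |0> occurs with probability 1/2.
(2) In the final state, X has expectation 1.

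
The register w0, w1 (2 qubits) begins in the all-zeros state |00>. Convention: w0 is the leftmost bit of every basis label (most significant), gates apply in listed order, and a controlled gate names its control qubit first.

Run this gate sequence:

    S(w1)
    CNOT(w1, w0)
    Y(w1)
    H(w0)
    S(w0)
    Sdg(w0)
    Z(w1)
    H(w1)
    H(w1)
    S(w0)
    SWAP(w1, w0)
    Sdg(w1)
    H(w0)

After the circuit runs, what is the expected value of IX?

In the final state, IX has expectation 1. Key observation: gates 8-9 undo each other exactly, leaving only the rest of the circuit to track.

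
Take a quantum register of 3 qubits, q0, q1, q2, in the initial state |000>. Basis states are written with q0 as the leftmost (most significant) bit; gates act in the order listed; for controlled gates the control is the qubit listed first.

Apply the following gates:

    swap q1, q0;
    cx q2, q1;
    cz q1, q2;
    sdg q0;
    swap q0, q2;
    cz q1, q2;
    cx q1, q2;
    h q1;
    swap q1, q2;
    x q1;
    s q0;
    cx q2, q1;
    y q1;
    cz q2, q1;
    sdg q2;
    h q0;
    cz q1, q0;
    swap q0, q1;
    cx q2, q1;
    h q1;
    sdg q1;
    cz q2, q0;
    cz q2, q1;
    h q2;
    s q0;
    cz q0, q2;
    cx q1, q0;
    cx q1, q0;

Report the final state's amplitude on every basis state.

The final amplitudes are -I/2 on |000>, -I/2 on |001>, 0 on |010>, 0 on |011>, 0 on |100>, 0 on |101>, 1/2 on |110>, 1/2 on |111>.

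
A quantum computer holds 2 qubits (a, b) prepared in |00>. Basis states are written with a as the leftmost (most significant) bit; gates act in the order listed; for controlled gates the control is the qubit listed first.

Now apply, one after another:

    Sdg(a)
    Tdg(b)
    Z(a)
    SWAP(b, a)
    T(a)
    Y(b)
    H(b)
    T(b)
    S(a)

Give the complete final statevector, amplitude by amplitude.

The final amplitudes are sqrt(2)*I/2 on |00>, -sqrt(2)*exp(3*I*pi/4)/2 on |01>, 0 on |10>, 0 on |11>.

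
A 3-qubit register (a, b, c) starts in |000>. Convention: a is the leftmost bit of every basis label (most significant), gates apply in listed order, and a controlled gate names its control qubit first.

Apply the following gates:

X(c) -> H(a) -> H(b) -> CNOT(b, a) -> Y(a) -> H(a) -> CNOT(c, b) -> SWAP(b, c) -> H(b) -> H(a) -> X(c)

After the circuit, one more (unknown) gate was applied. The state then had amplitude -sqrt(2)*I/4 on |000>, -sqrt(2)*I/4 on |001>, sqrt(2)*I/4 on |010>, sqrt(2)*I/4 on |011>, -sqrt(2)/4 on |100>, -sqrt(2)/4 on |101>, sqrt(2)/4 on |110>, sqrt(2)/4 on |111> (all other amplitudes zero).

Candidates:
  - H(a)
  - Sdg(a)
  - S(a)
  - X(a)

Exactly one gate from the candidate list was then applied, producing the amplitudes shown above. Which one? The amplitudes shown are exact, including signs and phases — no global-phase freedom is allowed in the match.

The unique candidate consistent with the amplitudes is S(a).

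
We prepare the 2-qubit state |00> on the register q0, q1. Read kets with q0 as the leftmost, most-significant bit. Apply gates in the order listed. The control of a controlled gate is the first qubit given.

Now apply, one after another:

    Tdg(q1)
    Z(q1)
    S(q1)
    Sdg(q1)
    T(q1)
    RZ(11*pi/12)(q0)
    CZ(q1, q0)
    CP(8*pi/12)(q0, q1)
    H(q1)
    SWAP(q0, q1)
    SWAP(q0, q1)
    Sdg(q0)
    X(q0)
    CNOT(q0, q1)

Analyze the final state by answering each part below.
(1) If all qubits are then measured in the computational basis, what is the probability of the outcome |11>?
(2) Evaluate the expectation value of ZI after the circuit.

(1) Outcome |11> occurs with probability 1/2. Key observation: steps 3-4 multiply out to the identity, so the circuit reduces to the remaining gates.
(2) The observable ZI averages to -1.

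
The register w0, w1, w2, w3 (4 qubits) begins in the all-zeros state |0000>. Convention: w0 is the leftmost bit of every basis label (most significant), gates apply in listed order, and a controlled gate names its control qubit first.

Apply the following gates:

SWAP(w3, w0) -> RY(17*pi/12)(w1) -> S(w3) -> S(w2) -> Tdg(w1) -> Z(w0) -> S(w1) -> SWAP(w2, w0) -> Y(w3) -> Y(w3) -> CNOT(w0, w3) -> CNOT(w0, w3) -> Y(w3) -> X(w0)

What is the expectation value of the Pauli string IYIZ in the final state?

The observable IYIZ averages to 1/4 + sqrt(3)/4. Key observation: steps 10-13 multiply out to the identity, so the circuit reduces to the remaining gates.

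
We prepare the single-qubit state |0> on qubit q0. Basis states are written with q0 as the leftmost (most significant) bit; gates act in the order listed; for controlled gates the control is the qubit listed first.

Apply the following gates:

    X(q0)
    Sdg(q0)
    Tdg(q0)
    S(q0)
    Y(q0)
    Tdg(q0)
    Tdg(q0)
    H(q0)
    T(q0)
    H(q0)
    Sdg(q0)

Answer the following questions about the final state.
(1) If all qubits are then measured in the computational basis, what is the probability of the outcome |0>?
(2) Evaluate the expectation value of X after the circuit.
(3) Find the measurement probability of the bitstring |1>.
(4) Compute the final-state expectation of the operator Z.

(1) A full measurement returns |0> with probability sqrt(2)/4 + 1/2.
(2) The expectation value of X is -sqrt(2)/2.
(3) A full measurement returns |1> with probability 1/2 - sqrt(2)/4.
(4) In the final state, Z has expectation sqrt(2)/2.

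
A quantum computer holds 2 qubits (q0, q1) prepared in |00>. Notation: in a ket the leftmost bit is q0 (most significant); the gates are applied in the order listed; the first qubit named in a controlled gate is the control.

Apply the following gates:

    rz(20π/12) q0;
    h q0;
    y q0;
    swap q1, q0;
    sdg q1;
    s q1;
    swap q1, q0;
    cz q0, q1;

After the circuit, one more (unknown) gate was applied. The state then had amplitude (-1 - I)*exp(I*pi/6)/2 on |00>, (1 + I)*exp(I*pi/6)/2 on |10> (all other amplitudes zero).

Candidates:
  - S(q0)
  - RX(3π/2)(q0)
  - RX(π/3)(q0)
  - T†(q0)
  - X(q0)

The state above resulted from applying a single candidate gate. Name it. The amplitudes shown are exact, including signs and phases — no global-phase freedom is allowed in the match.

The applied gate was RX(3π/2)(q0). Key observation: steps 4-7 multiply out to the identity, so the circuit reduces to the remaining gates.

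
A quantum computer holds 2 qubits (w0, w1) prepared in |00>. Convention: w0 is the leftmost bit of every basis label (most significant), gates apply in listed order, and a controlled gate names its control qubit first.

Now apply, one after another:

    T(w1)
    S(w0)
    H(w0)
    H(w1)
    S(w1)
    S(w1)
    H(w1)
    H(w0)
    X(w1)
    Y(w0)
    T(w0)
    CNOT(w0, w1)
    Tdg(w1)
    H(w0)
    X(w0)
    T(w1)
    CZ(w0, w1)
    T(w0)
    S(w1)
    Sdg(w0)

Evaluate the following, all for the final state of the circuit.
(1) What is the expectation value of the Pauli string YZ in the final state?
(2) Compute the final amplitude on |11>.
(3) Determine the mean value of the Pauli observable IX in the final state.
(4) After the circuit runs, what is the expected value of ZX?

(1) The expectation value of YZ is sqrt(2)/2.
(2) The final state's coefficient on |11> equals sqrt(2)/2.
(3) In the final state, IX has expectation 0.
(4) The observable ZX averages to 0.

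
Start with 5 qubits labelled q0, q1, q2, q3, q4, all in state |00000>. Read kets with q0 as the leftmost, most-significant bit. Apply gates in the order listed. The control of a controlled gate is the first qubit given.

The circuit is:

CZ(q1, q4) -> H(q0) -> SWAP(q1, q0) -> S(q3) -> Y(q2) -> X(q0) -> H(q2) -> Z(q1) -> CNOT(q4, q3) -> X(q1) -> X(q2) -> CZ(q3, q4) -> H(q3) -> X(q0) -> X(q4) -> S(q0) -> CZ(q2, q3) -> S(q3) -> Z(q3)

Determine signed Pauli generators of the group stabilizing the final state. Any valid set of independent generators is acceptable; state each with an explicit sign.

The stabilizer group can be generated by -IXIII, -IIXZI, -IIZYI, +ZIIII, -IIIIZ, among other valid generating sets.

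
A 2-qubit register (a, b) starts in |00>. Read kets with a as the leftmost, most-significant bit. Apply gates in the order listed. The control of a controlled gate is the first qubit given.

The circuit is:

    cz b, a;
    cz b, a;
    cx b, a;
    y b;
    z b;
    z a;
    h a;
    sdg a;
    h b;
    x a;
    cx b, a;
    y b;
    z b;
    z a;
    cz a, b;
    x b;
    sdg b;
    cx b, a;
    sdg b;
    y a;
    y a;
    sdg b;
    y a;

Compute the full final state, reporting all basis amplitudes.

After the circuit, the state carries amplitude I/2 on |00>, 1/2 on |01>, -1/2 on |10>, -I/2 on |11>.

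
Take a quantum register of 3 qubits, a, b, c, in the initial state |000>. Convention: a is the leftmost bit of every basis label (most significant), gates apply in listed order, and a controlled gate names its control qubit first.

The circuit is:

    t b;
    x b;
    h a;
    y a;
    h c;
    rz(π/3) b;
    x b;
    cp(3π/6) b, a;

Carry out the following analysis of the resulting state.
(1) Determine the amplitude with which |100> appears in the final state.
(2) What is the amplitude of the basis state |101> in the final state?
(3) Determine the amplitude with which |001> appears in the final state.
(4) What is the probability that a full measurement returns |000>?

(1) The final state's coefficient on |100> equals exp(2*I*pi/3)/2.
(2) The final state's coefficient on |101> equals exp(2*I*pi/3)/2.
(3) The amplitude on |001> is -exp(2*I*pi/3)/2.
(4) A full measurement returns |000> with probability 1/4.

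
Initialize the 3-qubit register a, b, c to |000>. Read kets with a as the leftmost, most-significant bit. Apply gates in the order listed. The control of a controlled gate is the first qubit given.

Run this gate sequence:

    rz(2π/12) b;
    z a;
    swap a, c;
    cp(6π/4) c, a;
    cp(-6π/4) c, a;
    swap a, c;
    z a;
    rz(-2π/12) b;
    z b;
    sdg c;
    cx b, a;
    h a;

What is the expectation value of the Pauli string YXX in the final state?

The expectation value of YXX is 0. Key observation: steps 1-8 multiply out to the identity, so the circuit reduces to the remaining gates.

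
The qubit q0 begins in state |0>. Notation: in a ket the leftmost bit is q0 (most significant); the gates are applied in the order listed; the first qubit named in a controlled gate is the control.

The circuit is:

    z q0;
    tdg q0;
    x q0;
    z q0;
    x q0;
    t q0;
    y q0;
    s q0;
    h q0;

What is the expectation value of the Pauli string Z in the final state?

The observable Z averages to 0.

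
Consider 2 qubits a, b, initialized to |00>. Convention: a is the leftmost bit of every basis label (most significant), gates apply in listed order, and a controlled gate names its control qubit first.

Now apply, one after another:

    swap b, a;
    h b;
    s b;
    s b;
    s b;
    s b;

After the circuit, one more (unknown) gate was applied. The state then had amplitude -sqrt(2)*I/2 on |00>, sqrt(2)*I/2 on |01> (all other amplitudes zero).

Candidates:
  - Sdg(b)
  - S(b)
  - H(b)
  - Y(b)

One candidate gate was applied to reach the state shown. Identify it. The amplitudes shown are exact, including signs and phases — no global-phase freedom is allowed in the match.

It was Y(b) that produced the state shown. Key observation: steps 3-6 multiply out to the identity, so the circuit reduces to the remaining gates.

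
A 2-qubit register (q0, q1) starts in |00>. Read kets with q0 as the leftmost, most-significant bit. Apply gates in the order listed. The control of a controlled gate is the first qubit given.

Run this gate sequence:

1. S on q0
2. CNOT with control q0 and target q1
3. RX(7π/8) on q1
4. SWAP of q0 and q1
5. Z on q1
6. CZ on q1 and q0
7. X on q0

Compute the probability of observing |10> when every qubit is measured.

A full measurement returns |10> with probability cos(7*pi/16)**2.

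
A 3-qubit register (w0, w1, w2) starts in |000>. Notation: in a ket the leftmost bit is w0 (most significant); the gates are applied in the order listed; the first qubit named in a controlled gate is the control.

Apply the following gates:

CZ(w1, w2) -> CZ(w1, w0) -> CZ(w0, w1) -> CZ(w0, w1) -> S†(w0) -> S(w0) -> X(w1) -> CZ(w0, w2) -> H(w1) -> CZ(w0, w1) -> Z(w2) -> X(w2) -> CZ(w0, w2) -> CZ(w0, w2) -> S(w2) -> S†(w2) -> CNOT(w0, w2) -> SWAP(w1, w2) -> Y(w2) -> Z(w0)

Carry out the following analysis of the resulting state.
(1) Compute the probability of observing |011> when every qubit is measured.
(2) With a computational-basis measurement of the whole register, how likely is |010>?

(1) Outcome |011> occurs with probability 1/2.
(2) A full measurement returns |010> with probability 1/2.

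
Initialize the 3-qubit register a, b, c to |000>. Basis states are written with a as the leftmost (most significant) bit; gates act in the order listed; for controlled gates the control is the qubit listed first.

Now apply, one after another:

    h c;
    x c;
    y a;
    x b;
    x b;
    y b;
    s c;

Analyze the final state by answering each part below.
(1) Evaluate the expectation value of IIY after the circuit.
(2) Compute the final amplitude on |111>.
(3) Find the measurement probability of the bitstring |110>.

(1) The observable IIY averages to 1.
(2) The amplitude on |111> is -sqrt(2)*I/2.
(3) A full measurement returns |110> with probability 1/2.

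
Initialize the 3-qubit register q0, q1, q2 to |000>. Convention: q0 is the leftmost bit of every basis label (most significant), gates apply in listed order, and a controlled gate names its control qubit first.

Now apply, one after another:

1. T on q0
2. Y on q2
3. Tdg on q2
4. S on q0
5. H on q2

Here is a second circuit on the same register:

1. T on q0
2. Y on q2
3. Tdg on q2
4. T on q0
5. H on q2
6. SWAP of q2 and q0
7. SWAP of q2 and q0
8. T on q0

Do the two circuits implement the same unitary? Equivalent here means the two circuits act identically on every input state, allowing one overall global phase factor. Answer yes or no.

Yes — the two circuits implement the same unitary up to a global phase.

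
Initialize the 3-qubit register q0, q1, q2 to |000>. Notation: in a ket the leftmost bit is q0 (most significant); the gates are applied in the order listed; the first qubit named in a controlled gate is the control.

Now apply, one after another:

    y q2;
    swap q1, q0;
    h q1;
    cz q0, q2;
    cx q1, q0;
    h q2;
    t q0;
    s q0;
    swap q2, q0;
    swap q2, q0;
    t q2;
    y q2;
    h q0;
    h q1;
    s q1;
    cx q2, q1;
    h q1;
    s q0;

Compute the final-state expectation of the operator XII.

The expectation value of XII is 0. Key observation: the block from step 9 through step 10 cancels to the identity and can be dropped.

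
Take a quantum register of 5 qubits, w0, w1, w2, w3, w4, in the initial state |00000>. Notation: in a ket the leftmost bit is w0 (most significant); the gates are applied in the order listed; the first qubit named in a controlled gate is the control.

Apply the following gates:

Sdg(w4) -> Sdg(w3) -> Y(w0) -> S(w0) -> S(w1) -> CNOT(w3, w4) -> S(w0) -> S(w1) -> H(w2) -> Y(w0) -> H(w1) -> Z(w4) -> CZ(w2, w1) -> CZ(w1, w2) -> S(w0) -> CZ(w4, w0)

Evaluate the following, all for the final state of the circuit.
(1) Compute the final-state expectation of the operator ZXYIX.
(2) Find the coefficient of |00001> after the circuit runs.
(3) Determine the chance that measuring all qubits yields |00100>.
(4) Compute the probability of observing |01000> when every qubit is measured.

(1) In the final state, ZXYIX has expectation 0.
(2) |00001> carries amplitude 0 in the final state.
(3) The probability of measuring |00100> is 1/4.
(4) The probability of measuring |01000> is 1/4.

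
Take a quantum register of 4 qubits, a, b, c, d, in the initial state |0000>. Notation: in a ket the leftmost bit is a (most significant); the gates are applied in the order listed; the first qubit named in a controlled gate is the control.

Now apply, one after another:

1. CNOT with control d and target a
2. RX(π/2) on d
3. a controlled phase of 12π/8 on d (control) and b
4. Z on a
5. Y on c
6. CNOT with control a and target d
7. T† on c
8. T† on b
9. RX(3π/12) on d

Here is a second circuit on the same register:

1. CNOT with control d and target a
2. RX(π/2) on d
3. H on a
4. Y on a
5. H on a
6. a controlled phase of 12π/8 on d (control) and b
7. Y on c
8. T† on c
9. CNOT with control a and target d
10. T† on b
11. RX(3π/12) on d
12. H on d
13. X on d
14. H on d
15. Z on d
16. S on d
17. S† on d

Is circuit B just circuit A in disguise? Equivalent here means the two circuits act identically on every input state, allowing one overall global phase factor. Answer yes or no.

No: there is an input state on which the two circuits produce genuinely different outputs (not merely differing by a phase).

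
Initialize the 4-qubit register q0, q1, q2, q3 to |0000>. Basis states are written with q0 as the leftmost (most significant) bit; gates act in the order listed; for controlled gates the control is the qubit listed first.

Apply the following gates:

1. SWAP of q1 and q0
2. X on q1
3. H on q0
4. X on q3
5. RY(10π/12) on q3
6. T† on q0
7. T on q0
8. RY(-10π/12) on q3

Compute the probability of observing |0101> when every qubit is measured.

A full measurement returns |0101> with probability 1/2. Key observation: the block from step 5 through step 8 cancels to the identity and can be dropped.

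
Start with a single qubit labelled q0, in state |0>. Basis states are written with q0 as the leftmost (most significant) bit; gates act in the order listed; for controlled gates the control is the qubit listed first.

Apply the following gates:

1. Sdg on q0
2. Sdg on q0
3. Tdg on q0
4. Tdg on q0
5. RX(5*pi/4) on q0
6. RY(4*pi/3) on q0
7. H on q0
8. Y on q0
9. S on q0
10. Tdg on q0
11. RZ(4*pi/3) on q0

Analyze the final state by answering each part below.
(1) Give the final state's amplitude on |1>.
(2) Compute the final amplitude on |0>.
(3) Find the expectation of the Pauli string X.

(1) The amplitude on |1> is -sqrt(6*sqrt(2) + 12)*exp(11*I*pi/12)/8 - sqrt(4 - 2*sqrt(2))*exp(5*I*pi/12)/8 - sqrt(2*sqrt(2) + 4)*exp(11*I*pi/12)/8 + sqrt(12 - 6*sqrt(2))*exp(5*I*pi/12)/8.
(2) |0> carries amplitude -sqrt(6*sqrt(2) + 12)*exp(I*pi/3)/8 + sqrt(4 - 2*sqrt(2))*exp(5*I*pi/6)/8 + sqrt(12 - 6*sqrt(2))*exp(5*I*pi/6)/8 + sqrt(2*sqrt(2) + 4)*exp(I*pi/3)/8 in the final state.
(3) In the final state, X has expectation -3*sqrt(3)/8 - 1/8.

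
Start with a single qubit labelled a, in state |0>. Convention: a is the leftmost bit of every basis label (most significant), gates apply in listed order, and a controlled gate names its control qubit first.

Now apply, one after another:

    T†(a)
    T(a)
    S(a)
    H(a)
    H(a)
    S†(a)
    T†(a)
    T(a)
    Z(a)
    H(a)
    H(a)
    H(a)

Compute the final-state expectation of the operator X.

The expectation value of X is 1. Key observation: the block from step 1 through step 8 cancels to the identity and can be dropped.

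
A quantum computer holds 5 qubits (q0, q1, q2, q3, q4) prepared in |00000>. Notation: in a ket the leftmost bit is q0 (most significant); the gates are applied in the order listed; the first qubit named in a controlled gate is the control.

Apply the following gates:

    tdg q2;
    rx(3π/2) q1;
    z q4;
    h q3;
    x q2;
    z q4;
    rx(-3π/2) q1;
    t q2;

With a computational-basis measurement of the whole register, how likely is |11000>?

Outcome |11000> occurs with probability 0.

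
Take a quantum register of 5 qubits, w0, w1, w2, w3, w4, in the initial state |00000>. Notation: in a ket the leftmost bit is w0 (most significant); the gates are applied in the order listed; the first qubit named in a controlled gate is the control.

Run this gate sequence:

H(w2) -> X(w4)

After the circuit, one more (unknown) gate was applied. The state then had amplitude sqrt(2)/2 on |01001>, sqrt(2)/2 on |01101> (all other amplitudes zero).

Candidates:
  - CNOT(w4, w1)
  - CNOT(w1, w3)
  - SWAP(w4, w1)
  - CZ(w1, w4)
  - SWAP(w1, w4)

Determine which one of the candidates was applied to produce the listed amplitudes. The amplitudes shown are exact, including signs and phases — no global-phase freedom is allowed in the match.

It was CNOT(w4, w1) that produced the state shown.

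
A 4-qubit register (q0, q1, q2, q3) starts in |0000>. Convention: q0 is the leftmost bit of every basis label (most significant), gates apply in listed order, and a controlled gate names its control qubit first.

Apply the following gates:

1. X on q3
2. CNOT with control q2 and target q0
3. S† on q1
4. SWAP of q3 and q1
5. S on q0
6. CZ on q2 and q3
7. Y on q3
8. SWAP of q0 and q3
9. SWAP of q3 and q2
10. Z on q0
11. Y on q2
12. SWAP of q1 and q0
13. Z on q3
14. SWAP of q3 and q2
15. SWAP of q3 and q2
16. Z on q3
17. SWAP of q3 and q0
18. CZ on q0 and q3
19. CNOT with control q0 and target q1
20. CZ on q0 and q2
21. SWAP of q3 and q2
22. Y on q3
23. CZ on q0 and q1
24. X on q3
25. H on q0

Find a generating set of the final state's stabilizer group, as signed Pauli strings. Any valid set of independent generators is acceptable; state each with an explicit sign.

The final state is stabilized by the group generated by +XIII, -IZII, -IIZI, -IIIZ; other independent generating sets are equally valid. Key observation: gates 13-16 undo each other exactly, leaving only the rest of the circuit to track.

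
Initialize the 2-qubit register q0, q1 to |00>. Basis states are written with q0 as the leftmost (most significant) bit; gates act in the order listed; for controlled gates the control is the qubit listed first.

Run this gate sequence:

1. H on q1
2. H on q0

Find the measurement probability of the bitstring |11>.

A full measurement returns |11> with probability 1/4.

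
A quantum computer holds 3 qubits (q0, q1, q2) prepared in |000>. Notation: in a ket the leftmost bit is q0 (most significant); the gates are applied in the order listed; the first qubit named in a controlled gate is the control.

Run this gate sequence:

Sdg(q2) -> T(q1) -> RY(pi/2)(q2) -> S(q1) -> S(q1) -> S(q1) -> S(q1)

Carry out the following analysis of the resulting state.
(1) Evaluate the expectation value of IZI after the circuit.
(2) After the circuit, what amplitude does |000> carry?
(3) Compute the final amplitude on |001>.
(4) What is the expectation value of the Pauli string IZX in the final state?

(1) The expectation value of IZI is 1. Key observation: steps 4-7 multiply out to the identity, so the circuit reduces to the remaining gates.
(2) The final state's coefficient on |000> equals sqrt(2)/2.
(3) |001> carries amplitude sqrt(2)/2 in the final state.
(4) The expectation value of IZX is 1.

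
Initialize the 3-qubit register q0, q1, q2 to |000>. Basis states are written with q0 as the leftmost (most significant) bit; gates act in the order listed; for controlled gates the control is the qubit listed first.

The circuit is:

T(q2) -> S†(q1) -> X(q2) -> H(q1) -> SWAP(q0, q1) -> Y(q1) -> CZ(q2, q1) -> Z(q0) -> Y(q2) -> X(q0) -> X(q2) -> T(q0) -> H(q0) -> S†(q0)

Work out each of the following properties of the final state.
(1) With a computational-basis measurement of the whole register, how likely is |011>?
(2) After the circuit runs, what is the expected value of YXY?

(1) Outcome |011> occurs with probability 1/2 - sqrt(2)/4.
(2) The expectation value of YXY is 0.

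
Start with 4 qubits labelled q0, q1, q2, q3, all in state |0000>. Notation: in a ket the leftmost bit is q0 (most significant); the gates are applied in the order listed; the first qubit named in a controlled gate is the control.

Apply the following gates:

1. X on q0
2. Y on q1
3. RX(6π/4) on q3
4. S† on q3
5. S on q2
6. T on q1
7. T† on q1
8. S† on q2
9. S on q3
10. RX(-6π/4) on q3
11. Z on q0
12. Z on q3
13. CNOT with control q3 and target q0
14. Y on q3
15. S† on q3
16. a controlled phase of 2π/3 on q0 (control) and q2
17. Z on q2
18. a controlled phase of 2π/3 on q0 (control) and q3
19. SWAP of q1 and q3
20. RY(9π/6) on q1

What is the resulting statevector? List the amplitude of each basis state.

The final amplitudes are -sqrt(2)*exp(I*pi/6)/2 on |1001>, -sqrt(2)*exp(I*pi/6)/2 on |1101>, and 0 on every other basis state. Key observation: gates 3-10 undo each other exactly, leaving only the rest of the circuit to track.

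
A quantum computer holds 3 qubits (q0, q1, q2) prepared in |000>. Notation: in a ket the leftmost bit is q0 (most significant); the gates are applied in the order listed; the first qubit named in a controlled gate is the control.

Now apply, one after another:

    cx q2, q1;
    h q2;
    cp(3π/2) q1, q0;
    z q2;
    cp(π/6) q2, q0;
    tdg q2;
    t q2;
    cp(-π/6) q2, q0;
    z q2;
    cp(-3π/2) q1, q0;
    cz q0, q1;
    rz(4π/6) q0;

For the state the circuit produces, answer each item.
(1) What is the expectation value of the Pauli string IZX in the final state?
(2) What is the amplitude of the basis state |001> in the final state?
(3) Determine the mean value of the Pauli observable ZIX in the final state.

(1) In the final state, IZX has expectation 1. Key observation: gates 3-10 undo each other exactly, leaving only the rest of the circuit to track.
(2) The amplitude on |001> is -sqrt(2)*exp(2*I*pi/3)/2.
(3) In the final state, ZIX has expectation 1.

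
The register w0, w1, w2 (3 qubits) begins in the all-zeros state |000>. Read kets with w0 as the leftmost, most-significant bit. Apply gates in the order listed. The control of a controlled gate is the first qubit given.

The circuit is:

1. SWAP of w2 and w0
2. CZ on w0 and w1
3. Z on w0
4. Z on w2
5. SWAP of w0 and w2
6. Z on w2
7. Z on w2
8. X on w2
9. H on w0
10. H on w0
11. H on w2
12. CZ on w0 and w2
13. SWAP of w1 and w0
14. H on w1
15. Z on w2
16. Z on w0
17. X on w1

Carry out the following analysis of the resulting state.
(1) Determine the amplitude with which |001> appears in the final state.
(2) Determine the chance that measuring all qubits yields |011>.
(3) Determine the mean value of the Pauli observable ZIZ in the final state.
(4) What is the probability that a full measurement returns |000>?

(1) The amplitude on |001> is 1/2.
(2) The probability of measuring |011> is 1/4.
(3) In the final state, ZIZ has expectation 0.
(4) A full measurement returns |000> with probability 1/4.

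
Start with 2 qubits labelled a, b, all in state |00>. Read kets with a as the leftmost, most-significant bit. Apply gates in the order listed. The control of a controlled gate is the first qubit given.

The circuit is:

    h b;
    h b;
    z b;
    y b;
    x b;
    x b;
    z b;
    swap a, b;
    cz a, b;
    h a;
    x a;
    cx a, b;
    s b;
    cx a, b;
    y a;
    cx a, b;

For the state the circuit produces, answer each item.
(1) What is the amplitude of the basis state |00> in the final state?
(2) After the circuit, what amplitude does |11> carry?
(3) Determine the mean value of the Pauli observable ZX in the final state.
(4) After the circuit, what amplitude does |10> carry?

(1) The amplitude on |00> is -sqrt(2)*I/2. Key observation: gates 5-6 undo each other exactly, leaving only the rest of the circuit to track.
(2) The amplitude on |11> is -sqrt(2)/2.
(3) The observable ZX averages to 0.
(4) |10> carries amplitude 0 in the final state.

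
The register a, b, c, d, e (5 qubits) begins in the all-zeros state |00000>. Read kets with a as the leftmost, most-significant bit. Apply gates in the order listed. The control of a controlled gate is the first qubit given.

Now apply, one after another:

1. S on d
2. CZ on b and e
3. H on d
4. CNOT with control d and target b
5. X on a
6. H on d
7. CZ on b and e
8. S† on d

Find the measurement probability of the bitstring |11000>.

The probability of measuring |11000> is 1/4.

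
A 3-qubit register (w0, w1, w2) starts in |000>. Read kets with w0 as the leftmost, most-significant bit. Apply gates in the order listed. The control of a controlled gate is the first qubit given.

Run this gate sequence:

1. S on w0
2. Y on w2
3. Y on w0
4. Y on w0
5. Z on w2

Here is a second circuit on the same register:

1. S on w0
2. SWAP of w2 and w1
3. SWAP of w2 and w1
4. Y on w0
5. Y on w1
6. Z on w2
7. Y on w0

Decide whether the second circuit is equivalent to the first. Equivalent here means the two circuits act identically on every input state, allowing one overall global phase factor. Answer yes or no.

No: there is an input state on which the two circuits produce genuinely different outputs (not merely differing by a phase).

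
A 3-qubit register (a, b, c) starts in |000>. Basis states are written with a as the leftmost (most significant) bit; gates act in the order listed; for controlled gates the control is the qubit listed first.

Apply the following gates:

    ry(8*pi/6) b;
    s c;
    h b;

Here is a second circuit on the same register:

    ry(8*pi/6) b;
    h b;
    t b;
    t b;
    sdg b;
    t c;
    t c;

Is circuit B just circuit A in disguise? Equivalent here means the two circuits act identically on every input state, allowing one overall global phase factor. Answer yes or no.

Yes — the two circuits implement the same unitary up to a global phase.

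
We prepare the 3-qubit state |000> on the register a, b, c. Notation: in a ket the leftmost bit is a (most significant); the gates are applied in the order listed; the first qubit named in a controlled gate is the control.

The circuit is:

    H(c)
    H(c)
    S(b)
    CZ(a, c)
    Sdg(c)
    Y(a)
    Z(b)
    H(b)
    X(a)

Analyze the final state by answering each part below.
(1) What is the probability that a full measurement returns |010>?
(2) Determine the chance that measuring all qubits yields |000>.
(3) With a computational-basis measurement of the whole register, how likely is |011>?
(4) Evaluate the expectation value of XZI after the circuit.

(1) A full measurement returns |010> with probability 1/2.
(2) The probability of measuring |000> is 1/2.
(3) The probability of measuring |011> is 0.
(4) The observable XZI averages to 0.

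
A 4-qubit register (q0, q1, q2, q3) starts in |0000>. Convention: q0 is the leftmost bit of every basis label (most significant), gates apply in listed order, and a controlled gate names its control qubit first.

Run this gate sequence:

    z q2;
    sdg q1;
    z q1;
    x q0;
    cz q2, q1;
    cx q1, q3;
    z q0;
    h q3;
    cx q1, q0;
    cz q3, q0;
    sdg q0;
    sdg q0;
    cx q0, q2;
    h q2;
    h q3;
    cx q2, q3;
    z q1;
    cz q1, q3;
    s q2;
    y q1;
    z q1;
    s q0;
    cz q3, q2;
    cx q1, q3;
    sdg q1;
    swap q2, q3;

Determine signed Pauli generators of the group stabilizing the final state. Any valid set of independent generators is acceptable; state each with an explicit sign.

The final state is stabilized by the group generated by -IIXY, -ZIII, -IZII, +IIZZ; other independent generating sets are equally valid.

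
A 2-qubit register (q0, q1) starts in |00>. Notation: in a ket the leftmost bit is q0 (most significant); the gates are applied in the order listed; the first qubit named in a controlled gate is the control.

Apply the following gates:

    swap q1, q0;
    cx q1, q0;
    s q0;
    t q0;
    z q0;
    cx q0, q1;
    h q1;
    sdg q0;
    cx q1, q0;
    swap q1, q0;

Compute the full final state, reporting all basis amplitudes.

The resulting statevector has amplitude sqrt(2)/2 on |00>, 0 on |01>, 0 on |10>, sqrt(2)/2 on |11>.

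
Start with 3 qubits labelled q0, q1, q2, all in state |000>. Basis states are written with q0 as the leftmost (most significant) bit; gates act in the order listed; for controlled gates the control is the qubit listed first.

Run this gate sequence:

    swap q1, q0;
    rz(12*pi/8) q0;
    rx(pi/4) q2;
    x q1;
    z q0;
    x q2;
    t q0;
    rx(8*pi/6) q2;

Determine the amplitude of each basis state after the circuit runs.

The final amplitudes are (-sqrt(2 - sqrt(2))/4 + sqrt(3*sqrt(2) + 6)/4)*exp(3*I*pi/4) on |010>, (sqrt(6 - 3*sqrt(2))/4 + sqrt(sqrt(2) + 2)/4)*exp(I*pi/4) on |011>, and 0 on every other basis state.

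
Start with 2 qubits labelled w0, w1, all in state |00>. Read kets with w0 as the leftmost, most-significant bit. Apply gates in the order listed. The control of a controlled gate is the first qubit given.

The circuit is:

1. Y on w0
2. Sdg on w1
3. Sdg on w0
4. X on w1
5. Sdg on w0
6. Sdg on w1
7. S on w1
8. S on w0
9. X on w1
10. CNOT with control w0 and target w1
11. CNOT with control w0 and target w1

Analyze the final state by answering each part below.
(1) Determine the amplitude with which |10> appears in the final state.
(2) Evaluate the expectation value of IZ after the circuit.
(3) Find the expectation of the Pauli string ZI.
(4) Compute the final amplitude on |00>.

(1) The final state's coefficient on |10> equals 1. Key observation: steps 4-9 multiply out to the identity, so the circuit reduces to the remaining gates.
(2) In the final state, IZ has expectation 1.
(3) The expectation value of ZI is -1.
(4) |00> carries amplitude 0 in the final state.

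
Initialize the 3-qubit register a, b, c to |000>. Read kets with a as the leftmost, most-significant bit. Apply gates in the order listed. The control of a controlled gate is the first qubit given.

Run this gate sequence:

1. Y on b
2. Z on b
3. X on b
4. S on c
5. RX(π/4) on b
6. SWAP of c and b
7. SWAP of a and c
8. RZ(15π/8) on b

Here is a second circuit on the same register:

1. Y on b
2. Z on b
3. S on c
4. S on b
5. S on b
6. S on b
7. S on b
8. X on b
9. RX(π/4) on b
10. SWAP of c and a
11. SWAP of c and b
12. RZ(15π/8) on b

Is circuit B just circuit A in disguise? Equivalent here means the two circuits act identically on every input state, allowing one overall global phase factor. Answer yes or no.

No: there is an input state on which the two circuits produce genuinely different outputs (not merely differing by a phase).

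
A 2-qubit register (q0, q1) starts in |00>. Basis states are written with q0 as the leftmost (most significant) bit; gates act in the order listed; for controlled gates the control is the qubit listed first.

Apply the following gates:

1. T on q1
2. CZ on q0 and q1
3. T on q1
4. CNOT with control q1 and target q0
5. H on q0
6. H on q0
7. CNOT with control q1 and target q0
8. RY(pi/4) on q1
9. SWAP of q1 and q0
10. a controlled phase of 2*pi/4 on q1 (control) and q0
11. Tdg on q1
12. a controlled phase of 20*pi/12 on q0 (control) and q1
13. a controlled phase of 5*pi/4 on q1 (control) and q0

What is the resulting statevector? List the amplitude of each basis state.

After the circuit, the state carries amplitude sqrt(sqrt(2) + 2)/2 on |00>, 0 on |01>, sqrt(2 - sqrt(2))/2 on |10>, 0 on |11>. Key observation: the block from step 4 through step 7 cancels to the identity and can be dropped.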